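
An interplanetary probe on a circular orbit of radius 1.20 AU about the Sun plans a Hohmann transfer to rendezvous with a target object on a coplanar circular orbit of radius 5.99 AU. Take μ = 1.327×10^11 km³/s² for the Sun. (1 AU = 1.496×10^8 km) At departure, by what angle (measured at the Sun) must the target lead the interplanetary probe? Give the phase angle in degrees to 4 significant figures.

φ = 96.31°

In km: r₁ = 1.20 × 1.496×10^8 = 1.7952×10^8 km; r₂ = 5.99 × 1.496×10^8 = 8.96104×10^8 km.
Transfer-ellipse semi-major axis a_t = (r₁ + r₂)/2 = (1.7952×10^8 + 8.96104×10^8)/2 = 5.37812×10^8 km.
Transfer time t = π√(a_t³/μ) = 1.0756×10^8 s.
The target's mean motion on its circular orbit is ω₂ = √(μ/r₂³) = 1.3580×10^-8 rad/s.
Angle swept by the target during transfer: ω₂·t = 1.4607 rad = 83.69°.
The interplanetary probe traverses 180° on the transfer ellipse, so the target must lead by 180° − 83.69° = 96.31°.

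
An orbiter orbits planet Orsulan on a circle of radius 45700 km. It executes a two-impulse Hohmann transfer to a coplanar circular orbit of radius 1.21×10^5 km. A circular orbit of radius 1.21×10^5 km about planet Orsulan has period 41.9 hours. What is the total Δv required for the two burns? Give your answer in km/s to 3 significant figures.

From Kepler's third law T² = 4π²r³/μ at r = 1.21×10^5 km, T = 41.9 hours = 41.9 × 3600 s = 1.5084×10^5 s: μ = 4π²r³/T² = 3.07385×10^6 km³/s².
Semi-major axis of the transfer orbit: a_t = (45700 + 1.210×10^5)/2 = 83350 km.
At r₁ the circular-orbit speed is v₁ = √(μ/r₁) = 8.2013 km/s.
Transfer-orbit speed at r₁ (vis-viva): v_p = √[μ(2/r₁ − 1/a_t)] = 9.8815 km/s.
First burn Δv₁ = |v_p − v₁| = 1.680 km/s.
At r₂, v₂ = √(μ/r₂) = 5.040 km/s.
Transfer-orbit speed at r₂: v_a = √[μ(2/r₂ − 1/a_t)] = 3.732 km/s.
Second burn Δv₂ = |v₂ − v_a| = 1.308 km/s.
Total Δv = Δv₁ + Δv₂ = 2.988 km/s.

Δv = 2.99 km/s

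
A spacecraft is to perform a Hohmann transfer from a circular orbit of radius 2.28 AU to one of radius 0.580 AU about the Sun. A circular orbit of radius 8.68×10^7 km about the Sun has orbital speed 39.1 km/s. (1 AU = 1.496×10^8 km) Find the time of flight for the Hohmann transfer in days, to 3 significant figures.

t = 312 days

From the circular-orbit relation v² = μ/r at r = 8.68×10^7 km: μ = v²r = (39.1)² × 8.68×10^7 = 1.32701×10^11 km³/s².
In km: r₁ = 2.28 × 1.496×10^8 = 3.41088×10^8 km; r₂ = 0.580 × 1.496×10^8 = 8.6768×10^7 km.
Semi-major axis of the transfer orbit: a_t = (3.41088×10^8 + 8.6768×10^7)/2 = 2.13928×10^8 km.
By Kepler's third law the transfer-orbit period is T = 2π√(a_t³/μ), so t = T/2 = 2.698×10^7 s.
Converting: 2.698×10^7 s ÷ 86400 s/day = 312 days.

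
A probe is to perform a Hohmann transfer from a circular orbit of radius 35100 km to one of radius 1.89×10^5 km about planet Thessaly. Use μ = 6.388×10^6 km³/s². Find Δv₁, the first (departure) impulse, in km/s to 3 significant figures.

Δv₁ = 4.03 km/s

Semi-major axis of the transfer orbit: a_t = (35100 + 1.890×10^5)/2 = 1.1205×10^5 km.
Circular speed at r = 35100 km: v_c = √(μ/r) = 13.49 km/s.
Transfer-orbit speed at the same r (vis-viva, a = a_t): v_t = √[μ(2/r − 1/a_t)] = 17.52 km/s.
Δv₁ = |v_t − v_c| = |17.52 − 13.49| = 4.030 km/s.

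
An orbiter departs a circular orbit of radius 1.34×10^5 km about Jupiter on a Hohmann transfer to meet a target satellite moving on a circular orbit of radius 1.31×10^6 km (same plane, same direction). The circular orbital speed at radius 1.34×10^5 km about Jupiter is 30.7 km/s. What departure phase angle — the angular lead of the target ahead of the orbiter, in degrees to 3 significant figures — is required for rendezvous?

φ = 106°

From the circular-orbit relation v² = μ/r at r = 1.34×10^5 km: μ = v²r = (30.7)² × 1.34×10^5 = 1.26294×10^8 km³/s².
Semi-major axis of the transfer orbit: a_t = (1.340×10^5 + 1.310×10^6)/2 = 7.220×10^5 km.
The half-period of the transfer ellipse is t = π√(a_t³/μ) = 1.715×10^5 s.
The target's mean motion on its circular orbit is ω₂ = √(μ/r₂³) = 7.495×10^-6 rad/s.
Angle swept by the target during transfer: ω₂·t = 1.2854 rad = 73.65°.
The orbiter traverses 180° on the transfer ellipse, so the target must lead by 180° − 73.65° = 106°.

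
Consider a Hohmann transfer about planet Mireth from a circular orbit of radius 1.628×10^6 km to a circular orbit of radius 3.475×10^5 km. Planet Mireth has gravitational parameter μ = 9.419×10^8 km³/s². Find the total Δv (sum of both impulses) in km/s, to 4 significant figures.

Δv = 24.56 km/s

Semi-major axis of the transfer orbit: a_t = (1.628×10^6 + 3.475×10^5)/2 = 9.8775×10^5 km.
At r₁ the circular-orbit speed is v₁ = √(μ/r₁) = 24.0533 km/s.
Transfer-orbit speed at r₁ (vis-viva equation): v_a = √[μ(2/r₁ − 1/a_t)] = 14.2669 km/s.
First burn Δv₁ = |v_a − v₁| = 9.7864 km/s.
At r₂, v₂ = √(μ/r₂) = 52.0625 km/s.
Transfer-orbit speed at r₂: v_p = √[μ(2/r₂ − 1/a_t)] = 66.8388 km/s.
Second burn Δv₂ = |v₂ − v_p| = 14.776 km/s.
Δv = Δv₁ + Δv₂ = 9.7864 + 14.776 = 24.56 km/s.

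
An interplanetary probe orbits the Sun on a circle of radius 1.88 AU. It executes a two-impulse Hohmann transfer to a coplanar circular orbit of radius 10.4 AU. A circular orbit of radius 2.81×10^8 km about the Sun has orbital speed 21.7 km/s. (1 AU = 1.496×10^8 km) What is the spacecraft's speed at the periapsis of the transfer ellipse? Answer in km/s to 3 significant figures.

From the circular-orbit relation v² = μ/r at r = 2.81×10^8 km: μ = v²r = (21.7)² × 2.81×10^8 = 1.32320×10^11 km³/s².
In km: r₁ = 1.88 × 1.496×10^8 = 2.81248×10^8 km; r₂ = 10.4 × 1.496×10^8 = 1.55584×10^9 km.
Transfer-ellipse semi-major axis a_t = (r₁ + r₂)/2 = (2.81248×10^8 + 1.55584×10^9)/2 = 9.18544×10^8 km.
The periapsis of the transfer ellipse is at r = 2.81248×10^8 km.
Vis-viva: v = √[μ(2/r − 1/a_t)] = √[1.32320×10^11 × (2/2.81248×10^8 − 1/9.18544×10^8)] = 28.23 km/s.

v = 28.2 km/s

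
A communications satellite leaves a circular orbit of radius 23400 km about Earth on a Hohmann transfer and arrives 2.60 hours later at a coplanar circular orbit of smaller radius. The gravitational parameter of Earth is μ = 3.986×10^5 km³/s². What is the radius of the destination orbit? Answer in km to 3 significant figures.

Transfer time t = 2.60 hours = 9360 s, and t = π√(a_t³/μ).
So a_t = (μ t²/π²)^(1/3) = (3.986×10^5 × (9360)² / π²)^(1/3) = 15238 km.
Since a_t = (r₁ + r₂)/2, r₂ = 2a_t − r₁ = 2×15238 − 23400 = 7076 km.

r₂ = 7080 km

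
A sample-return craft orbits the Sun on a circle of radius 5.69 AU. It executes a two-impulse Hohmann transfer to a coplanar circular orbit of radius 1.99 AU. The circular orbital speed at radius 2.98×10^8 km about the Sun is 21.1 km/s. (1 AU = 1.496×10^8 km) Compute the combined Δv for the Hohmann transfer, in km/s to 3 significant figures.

Δv = 8.08 km/s

From the circular-orbit relation v² = μ/r at r = 2.98×10^8 km: μ = v²r = (21.1)² × 2.98×10^8 = 1.32673×10^11 km³/s².
In km: r₁ = 5.69 × 1.496×10^8 = 8.51224×10^8 km; r₂ = 1.99 × 1.496×10^8 = 2.97704×10^8 km.
The Hohmann ellipse has a_t = (r₁ + r₂)/2 = 5.74464×10^8 km.
Circular speed at r₁: v₁ = √(μ/r₁) = √(1.32673×10^11/8.51224×10^8) = 12.484 km/s.
On the transfer ellipse at r₁, v² = μ(2/r − 1/a) gives v_a = √[μ(2/r₁ − 1/a_t)] = 8.9873 km/s.
First burn Δv₁ = |v_a − v₁| = 3.497 km/s.
Circular speed at r₂: v₂ = √(μ/r₂) = 21.110 km/s.
Transfer-orbit speed at r₂: v_p = √[μ(2/r₂ − 1/a_t)] = 25.697 km/s.
Second burn Δv₂ = |v₂ − v_p| = 4.587 km/s.
Total Δv = Δv₁ + Δv₂ = 8.084 km/s.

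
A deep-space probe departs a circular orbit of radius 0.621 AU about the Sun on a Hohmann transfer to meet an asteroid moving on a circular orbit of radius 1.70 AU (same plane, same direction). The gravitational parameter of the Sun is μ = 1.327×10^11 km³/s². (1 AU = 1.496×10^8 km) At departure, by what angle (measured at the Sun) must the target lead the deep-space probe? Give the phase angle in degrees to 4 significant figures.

In km: r₁ = 0.621 × 1.496×10^8 = 9.29016×10^7 km; r₂ = 1.70 × 1.496×10^8 = 2.5432×10^8 km.
Semi-major axis of the transfer orbit: a_t = (9.29016×10^7 + 2.5432×10^8)/2 = 1.736108×10^8 km.
The half-period of the transfer ellipse is t = π√(a_t³/μ) = 1.9728×10^7 s.
Target angular speed ω₂ = √(μ/r₂³) = 8.9818×10^-8 rad/s.
Angle swept by the target during transfer: ω₂·t = 1.7719 rad = 101.52°.
The deep-space probe traverses 180° on the transfer ellipse, so the target must lead by 180° − 101.52° = 78.48°.

φ = 78.48°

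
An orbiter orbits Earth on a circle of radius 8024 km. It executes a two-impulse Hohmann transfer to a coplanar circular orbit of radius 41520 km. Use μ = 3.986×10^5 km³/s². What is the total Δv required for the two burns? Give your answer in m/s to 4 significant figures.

The Hohmann ellipse has a_t = (r₁ + r₂)/2 = 24772 km.
At r₁ the circular-orbit speed is v₁ = √(μ/r₁) = 7.048 km/s.
On the transfer ellipse at r₁, vis-viva equation gives v_p = √[μ(2/r₁ − 1/a_t)] = 9.125 km/s.
First burn Δv₁ = |v_p − v₁| = 2.077 km/s.
Circular speed at r₂: v₂ = √(μ/r₂) = 3.098 km/s.
Transfer-orbit speed at r₂: v_a = √[μ(2/r₂ − 1/a_t)] = 1.763 km/s.
Second burn Δv₂ = |v₂ − v_a| = 1.335 km/s.
Δv = Δv₁ + Δv₂ = 2.077 + 1.335 = 3.412 km/s.

Δv = 3412 m/s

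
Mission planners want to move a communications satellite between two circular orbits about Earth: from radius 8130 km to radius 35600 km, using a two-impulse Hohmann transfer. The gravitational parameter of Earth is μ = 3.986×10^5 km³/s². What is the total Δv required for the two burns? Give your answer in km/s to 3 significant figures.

The Hohmann ellipse has a_t = (r₁ + r₂)/2 = 21865 km.
At r₁ the circular-orbit speed is v₁ = √(μ/r₁) = 7.0020204 km/s.
On the transfer ellipse at r₁, v² = μ(2/r − 1/a) gives v_p = √[μ(2/r₁ − 1/a_t)] = 8.9345695 km/s.
First burn Δv₁ = |v_p − v₁| = 1.9325 km/s.
At r₂, v₂ = √(μ/r₂) = 3.3461 km/s.
Transfer-orbit speed at r₂: v_a = √[μ(2/r₂ − 1/a_t)] = 2.0404 km/s.
Second burn Δv₂ = |v₂ − v_a| = 1.3057 km/s.
Δv = Δv₁ + Δv₂ = 1.9325 + 1.3057 = 3.238 km/s.

Δv = 3.24 km/s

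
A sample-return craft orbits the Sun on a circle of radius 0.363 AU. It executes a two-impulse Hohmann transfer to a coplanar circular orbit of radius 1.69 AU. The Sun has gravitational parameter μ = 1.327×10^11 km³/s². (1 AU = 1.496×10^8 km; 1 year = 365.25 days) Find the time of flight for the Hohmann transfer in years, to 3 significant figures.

t = 0.520 years

In km: r₁ = 0.363 × 1.496×10^8 = 5.43048×10^7 km; r₂ = 1.69 × 1.496×10^8 = 2.52824×10^8 km.
Semi-major axis of the transfer orbit: a_t = (5.43048×10^7 + 2.52824×10^8)/2 = 1.535644×10^8 km.
By Kepler's third law the transfer-orbit period is T = 2π√(a_t³/μ), so t = T/2 = 1.641×10^7 s.
Converting: 1.641×10^7 s ÷ 3.15576×10^7 s/year (365.25 × 86400) = 0.520 years.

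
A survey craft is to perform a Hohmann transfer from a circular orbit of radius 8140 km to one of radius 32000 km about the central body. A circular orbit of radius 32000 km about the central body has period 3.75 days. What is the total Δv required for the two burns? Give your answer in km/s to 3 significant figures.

From Kepler's third law T² = 4π²r³/μ at r = 32000 km, T = 3.75 days = 3.75 × 86400 s = 3.240×10^5 s: μ = 4π²r³/T² = 12323.1 km³/s².
Semi-major axis of the transfer orbit: a_t = (8140 + 32000)/2 = 20070 km.
Circular speed at r₁: v₁ = √(μ/r₁) = √(12323.1/8140) = 1.2304 km/s.
On the transfer ellipse at r₁, v² = μ(2/r − 1/a) gives v_p = √[μ(2/r₁ − 1/a_t)] = 1.5536 km/s.
First burn Δv₁ = |v_p − v₁| = 0.3232 km/s.
Circular speed at r₂: v₂ = √(μ/r₂) = 0.6206 km/s.
Transfer-orbit speed at r₂: v_a = √[μ(2/r₂ − 1/a_t)] = 0.3952 km/s.
Second burn Δv₂ = |v₂ − v_a| = 0.2254 km/s.
Δv = Δv₁ + Δv₂ = 0.3232 + 0.2254 = 0.5486 km/s.

Δv = 0.549 km/s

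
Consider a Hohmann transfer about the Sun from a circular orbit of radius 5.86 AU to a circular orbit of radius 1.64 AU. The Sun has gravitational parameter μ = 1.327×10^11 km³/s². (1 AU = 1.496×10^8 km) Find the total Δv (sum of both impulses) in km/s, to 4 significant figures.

Δv = 9.983 km/s

In km: r₁ = 5.86 × 1.496×10^8 = 8.76656×10^8 km; r₂ = 1.64 × 1.496×10^8 = 2.45344×10^8 km.
Transfer-ellipse semi-major axis a_t = (r₁ + r₂)/2 = (8.76656×10^8 + 2.45344×10^8)/2 = 5.610×10^8 km.
At r₁ the circular-orbit speed is v₁ = √(μ/r₁) = 12.303 km/s.
On the transfer ellipse at r₁, v² = μ(2/r − 1/a) gives v_a = √[μ(2/r₁ − 1/a_t)] = 8.1363 km/s.
First burn Δv₁ = |v_a − v₁| = 4.167 km/s.
Circular speed at r₂: v₂ = √(μ/r₂) = 23.2567 km/s.
Transfer-orbit speed at r₂: v_p = √[μ(2/r₂ − 1/a_t)] = 29.0724 km/s.
Second burn Δv₂ = |v₂ − v_p| = 5.816 km/s.
Δv = Δv₁ + Δv₂ = 4.167 + 5.816 = 9.983 km/s.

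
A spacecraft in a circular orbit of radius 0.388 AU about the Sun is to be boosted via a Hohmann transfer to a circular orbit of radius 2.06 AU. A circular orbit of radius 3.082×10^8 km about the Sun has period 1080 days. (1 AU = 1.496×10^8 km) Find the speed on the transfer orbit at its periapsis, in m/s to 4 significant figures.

From Kepler's third law T² = 4π²r³/μ at r = 3.082×10^8 km, T = 1080 days = 1080 × 86400 s = 9.3312×10^7 s: μ = 4π²r³/T² = 1.32734×10^11 km³/s².
In km: r₁ = 0.388 × 1.496×10^8 = 5.80448×10^7 km; r₂ = 2.06 × 1.496×10^8 = 3.08176×10^8 km.
Semi-major axis of the transfer orbit: a_t = (5.80448×10^7 + 3.08176×10^8)/2 = 1.831104×10^8 km.
At periapsis, r = 5.80448×10^7 km.
Vis-viva: v = √[μ(2/r − 1/a_t)] = √[1.32734×10^11 × (2/5.80448×10^7 − 1/1.831104×10^8)] = 62.04 km/s.

v = 62040 m/s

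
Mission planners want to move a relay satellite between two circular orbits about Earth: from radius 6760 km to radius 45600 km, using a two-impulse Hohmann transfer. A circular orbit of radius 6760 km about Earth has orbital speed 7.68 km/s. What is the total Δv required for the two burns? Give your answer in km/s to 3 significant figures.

From the circular-orbit relation v² = μ/r at r = 6760 km: μ = v²r = (7.68)² × 6760 = 3.98721×10^5 km³/s².
Transfer-ellipse semi-major axis a_t = (r₁ + r₂)/2 = (6760 + 45600)/2 = 26180 km.
At r₁ the circular-orbit speed is v₁ = √(μ/r₁) = 7.6800 km/s.
On the transfer ellipse at r₁, v² = μ(2/r − 1/a) gives v_p = √[μ(2/r₁ − 1/a_t)] = 10.136 km/s.
First burn Δv₁ = |v_p − v₁| = 2.456 km/s.
Circular speed at r₂: v₂ = √(μ/r₂) = 2.957 km/s.
Transfer-orbit speed at r₂: v_a = √[μ(2/r₂ − 1/a_t)] = 1.503 km/s.
Second burn Δv₂ = |v₂ − v_a| = 1.454 km/s.
Total Δv = Δv₁ + Δv₂ = 3.910 km/s.

Δv = 3.91 km/s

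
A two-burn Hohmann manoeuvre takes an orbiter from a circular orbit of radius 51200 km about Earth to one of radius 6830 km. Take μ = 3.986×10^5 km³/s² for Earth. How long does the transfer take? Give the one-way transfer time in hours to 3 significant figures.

t = 6.83 hours

The Hohmann ellipse has a_t = (r₁ + r₂)/2 = 29015 km.
Half the transfer-orbit period gives t = π√(a_t³/μ) = 24590 s.
Converting: 24590 s ÷ 3600 s/hour = 6.83 hours.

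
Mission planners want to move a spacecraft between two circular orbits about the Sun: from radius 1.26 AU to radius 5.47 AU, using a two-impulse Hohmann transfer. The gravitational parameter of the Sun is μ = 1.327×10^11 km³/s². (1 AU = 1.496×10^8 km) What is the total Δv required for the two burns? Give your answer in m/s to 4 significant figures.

Δv = 12240 m/s

In km: r₁ = 1.26 × 1.496×10^8 = 1.88496×10^8 km; r₂ = 5.47 × 1.496×10^8 = 8.18312×10^8 km.
Transfer-ellipse semi-major axis a_t = (r₁ + r₂)/2 = (1.88496×10^8 + 8.18312×10^8)/2 = 5.03404×10^8 km.
Circular speed at r₁: v₁ = √(μ/r₁) = √(1.327×10^11/1.88496×10^8) = 26.533 km/s.
On the transfer ellipse at r₁, vis-viva gives v_p = √[μ(2/r₁ − 1/a_t)] = 33.829 km/s.
First burn Δv₁ = |v_p − v₁| = 7.296 km/s.
At r₂, v₂ = √(μ/r₂) = 12.734 km/s.
Transfer-orbit speed at r₂: v_a = √[μ(2/r₂ − 1/a_t)] = 7.7924 km/s.
Second burn Δv₂ = |v₂ − v_a| = 4.942 km/s.
Total Δv = Δv₁ + Δv₂ = 12.24 km/s.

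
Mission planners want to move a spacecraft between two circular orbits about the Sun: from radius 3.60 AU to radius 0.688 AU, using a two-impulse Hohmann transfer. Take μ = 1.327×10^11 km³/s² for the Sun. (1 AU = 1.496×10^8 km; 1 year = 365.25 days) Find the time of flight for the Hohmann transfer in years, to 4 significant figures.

In km: r₁ = 3.60 × 1.496×10^8 = 5.3856×10^8 km; r₂ = 0.688 × 1.496×10^8 = 1.029248×10^8 km.
Semi-major axis of the transfer orbit: a_t = (5.3856×10^8 + 1.029248×10^8)/2 = 3.207424×10^8 km.
Half the transfer-orbit period gives t = π√(a_t³/μ) = 4.954×10^7 s.
Converting: 4.954×10^7 s ÷ 3.15576×10^7 s/year (365.25 × 86400) = 1.570 years.

t = 1.570 years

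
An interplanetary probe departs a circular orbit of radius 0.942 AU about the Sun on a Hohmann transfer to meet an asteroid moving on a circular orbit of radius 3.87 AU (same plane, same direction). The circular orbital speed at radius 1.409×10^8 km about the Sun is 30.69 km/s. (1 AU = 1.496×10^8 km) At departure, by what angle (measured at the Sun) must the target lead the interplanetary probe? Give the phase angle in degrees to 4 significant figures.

φ = 91.76°

From the circular-orbit relation v² = μ/r at r = 1.409×10^8 km: μ = v²r = (30.69)² × 1.409×10^8 = 1.32710×10^11 km³/s².
In km: r₁ = 0.942 × 1.496×10^8 = 1.409232×10^8 km; r₂ = 3.87 × 1.496×10^8 = 5.78952×10^8 km.
The Hohmann ellipse has a_t = (r₁ + r₂)/2 = 3.599376×10^8 km.
The half-period of the transfer ellipse is t = π√(a_t³/μ) = 5.889×10^7 s.
The target's mean motion on its circular orbit is ω₂ = √(μ/r₂³) = 2.615×10^-8 rad/s.
Angle swept by the target during transfer: ω₂·t = 1.540 rad = 88.24°.
Arrival is 180° from departure on the ellipse, so φ = 180° − 88.24° = 91.76°.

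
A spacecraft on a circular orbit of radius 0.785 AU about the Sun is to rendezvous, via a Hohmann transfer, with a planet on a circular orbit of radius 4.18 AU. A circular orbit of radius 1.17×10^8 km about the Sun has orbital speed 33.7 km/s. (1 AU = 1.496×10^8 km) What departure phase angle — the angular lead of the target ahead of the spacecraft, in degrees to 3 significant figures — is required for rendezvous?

φ = 97.6°

From the circular-orbit relation v² = μ/r at r = 1.17×10^8 km: μ = v²r = (33.7)² × 1.17×10^8 = 1.32876×10^11 km³/s².
In km: r₁ = 0.785 × 1.496×10^8 = 1.17436×10^8 km; r₂ = 4.18 × 1.496×10^8 = 6.25328×10^8 km.
Semi-major axis of the transfer orbit: a_t = (1.17436×10^8 + 6.25328×10^8)/2 = 3.71382×10^8 km.
Transfer time t = π√(a_t³/μ) = 6.1682×10^7 s.
Target angular speed ω₂ = √(μ/r₂³) = 2.3311×10^-8 rad/s.
Angle swept by the target during transfer: ω₂·t = 1.43787 rad = 82.38°.
Arrival is 180° from departure on the ellipse, so φ = 180° − 82.38° = 97.6°.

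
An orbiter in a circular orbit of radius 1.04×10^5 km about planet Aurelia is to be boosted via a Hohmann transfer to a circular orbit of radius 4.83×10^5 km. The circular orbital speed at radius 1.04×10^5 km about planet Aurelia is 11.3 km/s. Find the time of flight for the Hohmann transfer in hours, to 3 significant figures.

t = 38.1 hours

From the circular-orbit relation v² = μ/r at r = 1.04×10^5 km: μ = v²r = (11.3)² × 1.04×10^5 = 1.32798×10^7 km³/s².
Transfer-ellipse semi-major axis a_t = (r₁ + r₂)/2 = (1.040×10^5 + 4.830×10^5)/2 = 2.935×10^5 km.
Transfer time t = π√(a_t³/μ) = π√((2.935×10^5)³ / 1.32798×10^7) = 1.371×10^5 s.
Converting: 1.371×10^5 s ÷ 3600 s/hour = 38.1 hours.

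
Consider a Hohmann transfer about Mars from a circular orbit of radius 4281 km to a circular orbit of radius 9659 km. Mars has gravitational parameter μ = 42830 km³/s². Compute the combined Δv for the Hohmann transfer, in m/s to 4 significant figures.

Δv = 1016 m/s

The Hohmann ellipse has a_t = (r₁ + r₂)/2 = 6970 km.
Circular speed at r₁: v₁ = √(μ/r₁) = √(42830/4281) = 3.1630 km/s.
Transfer-orbit speed at r₁ (vis-viva equation): v_p = √[μ(2/r₁ − 1/a_t)] = 3.7235 km/s.
First burn Δv₁ = |v_p − v₁| = 0.5605 km/s.
Circular speed at r₂: v₂ = √(μ/r₂) = 2.1058 km/s.
Transfer-orbit speed at r₂: v_a = √[μ(2/r₂ − 1/a_t)] = 1.6503 km/s.
Second burn Δv₂ = |v₂ − v_a| = 0.4555 km/s.
Total Δv = Δv₁ + Δv₂ = 1.016 km/s.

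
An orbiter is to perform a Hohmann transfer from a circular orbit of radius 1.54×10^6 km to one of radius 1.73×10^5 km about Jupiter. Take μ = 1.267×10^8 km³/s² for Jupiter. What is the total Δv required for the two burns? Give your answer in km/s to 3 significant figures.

Δv = 14.2 km/s

Transfer-ellipse semi-major axis a_t = (r₁ + r₂)/2 = (1.540×10^6 + 1.730×10^5)/2 = 8.565×10^5 km.
At r₁ the circular-orbit speed is v₁ = √(μ/r₁) = 9.070 km/s.
Transfer-orbit speed at r₁ (v² = μ(2/r − 1/a)): v_a = √[μ(2/r₁ − 1/a_t)] = 4.076 km/s.
First burn Δv₁ = |v_a − v₁| = 4.994 km/s.
Circular speed at r₂: v₂ = √(μ/r₂) = 27.062 km/s.
Transfer-orbit speed at r₂: v_p = √[μ(2/r₂ − 1/a_t)] = 36.288 km/s.
Second burn Δv₂ = |v₂ − v_p| = 9.226 km/s.
Δv = Δv₁ + Δv₂ = 4.994 + 9.226 = 14.22 km/s.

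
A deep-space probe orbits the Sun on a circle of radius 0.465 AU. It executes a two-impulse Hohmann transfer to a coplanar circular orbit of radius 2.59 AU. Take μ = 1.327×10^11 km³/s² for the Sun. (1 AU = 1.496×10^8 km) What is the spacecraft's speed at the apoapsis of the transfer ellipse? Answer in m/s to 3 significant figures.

v = 10200 m/s

In km: r₁ = 0.465 × 1.496×10^8 = 6.9564×10^7 km; r₂ = 2.59 × 1.496×10^8 = 3.87464×10^8 km.
Transfer-ellipse semi-major axis a_t = (r₁ + r₂)/2 = (6.9564×10^7 + 3.87464×10^8)/2 = 2.28514×10^8 km.
At apoapsis, r = 3.87464×10^8 km.
Vis-viva: v = √[μ(2/r − 1/a_t)] = √[1.327×10^11 × (2/3.87464×10^8 − 1/2.28514×10^8)] = 10.21 km/s.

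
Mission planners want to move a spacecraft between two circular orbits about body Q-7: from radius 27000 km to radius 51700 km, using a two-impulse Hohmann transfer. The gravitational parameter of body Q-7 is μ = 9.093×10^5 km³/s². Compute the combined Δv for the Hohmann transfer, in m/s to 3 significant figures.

Semi-major axis of the transfer orbit: a_t = (27000 + 51700)/2 = 39350 km.
Circular speed at r₁: v₁ = √(μ/r₁) = √(9.093×10^5/27000) = 5.803256 km/s.
On the transfer ellipse at r₁, vis-viva gives v_p = √[μ(2/r₁ − 1/a_t)] = 6.651883 km/s.
First burn Δv₁ = |v_p − v₁| = 0.84863 km/s.
Circular speed at r₂: v₂ = √(μ/r₂) = 4.1938 km/s.
Transfer-orbit speed at r₂: v_a = √[μ(2/r₂ − 1/a_t)] = 3.4739 km/s.
Second burn Δv₂ = |v₂ − v_a| = 0.71990 km/s.
Total Δv = Δv₁ + Δv₂ = 1.569 km/s.

Δv = 1570 m/s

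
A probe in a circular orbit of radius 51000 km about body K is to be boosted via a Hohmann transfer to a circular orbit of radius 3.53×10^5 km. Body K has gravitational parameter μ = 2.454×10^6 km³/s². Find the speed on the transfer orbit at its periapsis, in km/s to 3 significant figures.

Transfer-ellipse semi-major axis a_t = (r₁ + r₂)/2 = (51000 + 3.530×10^5)/2 = 2.020×10^5 km.
The periapsis of the transfer ellipse is at r = 51000 km.
Vis-viva: v = √[μ(2/r − 1/a_t)] = √[2.454×10^6 × (2/51000 − 1/2.020×10^5)] = 9.170 km/s.

v = 9.17 km/s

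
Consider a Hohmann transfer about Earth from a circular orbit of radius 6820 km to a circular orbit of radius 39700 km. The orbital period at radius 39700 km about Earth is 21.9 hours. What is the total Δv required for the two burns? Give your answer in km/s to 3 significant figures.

Δv = 3.79 km/s

From Kepler's third law T² = 4π²r³/μ at r = 39700 km, T = 21.9 hours = 21.9 × 3600 s = 78840 s: μ = 4π²r³/T² = 3.97409×10^5 km³/s².
Semi-major axis of the transfer orbit: a_t = (6820 + 39700)/2 = 23260 km.
At r₁ the circular-orbit speed is v₁ = √(μ/r₁) = 7.634 km/s.
Transfer-orbit speed at r₁ (vis-viva): v_p = √[μ(2/r₁ − 1/a_t)] = 9.973 km/s.
First burn Δv₁ = |v_p − v₁| = 2.339 km/s.
Circular speed at r₂: v₂ = √(μ/r₂) = 3.164 km/s.
Transfer-orbit speed at r₂: v_a = √[μ(2/r₂ − 1/a_t)] = 1.713 km/s.
Second burn Δv₂ = |v₂ − v_a| = 1.451 km/s.
Total Δv = Δv₁ + Δv₂ = 3.790 km/s.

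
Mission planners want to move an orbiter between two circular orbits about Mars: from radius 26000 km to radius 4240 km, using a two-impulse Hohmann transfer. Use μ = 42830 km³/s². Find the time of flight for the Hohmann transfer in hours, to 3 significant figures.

Transfer-ellipse semi-major axis a_t = (r₁ + r₂)/2 = (26000 + 4240)/2 = 15120 km.
By Kepler's third law the transfer-orbit period is T = 2π√(a_t³/μ), so t = T/2 = 28220 s.
Converting: 28220 s ÷ 3600 s/hour = 7.84 hours.

t = 7.84 hours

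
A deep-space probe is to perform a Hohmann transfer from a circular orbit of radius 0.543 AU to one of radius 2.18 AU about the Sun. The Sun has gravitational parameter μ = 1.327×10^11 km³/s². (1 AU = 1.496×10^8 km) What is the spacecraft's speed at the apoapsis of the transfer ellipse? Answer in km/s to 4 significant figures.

In km: r₁ = 0.543 × 1.496×10^8 = 8.12328×10^7 km; r₂ = 2.18 × 1.496×10^8 = 3.26128×10^8 km.
Transfer-ellipse semi-major axis a_t = (r₁ + r₂)/2 = (8.12328×10^7 + 3.26128×10^8)/2 = 2.036804×10^8 km.
The apoapsis of the transfer ellipse is at r = 3.26128×10^8 km.
Applying v² = μ(2/r − 1/a_t): v = 12.74 km/s.

v = 12.74 km/s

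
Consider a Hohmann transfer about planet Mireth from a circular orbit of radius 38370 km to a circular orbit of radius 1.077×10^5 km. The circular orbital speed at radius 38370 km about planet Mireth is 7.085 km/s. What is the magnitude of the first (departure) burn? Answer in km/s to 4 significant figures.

Δv₁ = 1.519 km/s

From the circular-orbit relation v² = μ/r at r = 38370 km: μ = v²r = (7.085)² × 38370 = 1.92607×10^6 km³/s².
Semi-major axis of the transfer orbit: a_t = (38370 + 1.077×10^5)/2 = 73035 km.
Circular speed at r = 38370 km: v_c = √(μ/r) = 7.085 km/s.
Vis-viva on the transfer ellipse at r = 38370 km gives v_t = √[μ(2/r − 1/a_t)] = 8.604 km/s.
Δv₁ = |v_t − v_c| = |8.604 − 7.085| = 1.519 km/s.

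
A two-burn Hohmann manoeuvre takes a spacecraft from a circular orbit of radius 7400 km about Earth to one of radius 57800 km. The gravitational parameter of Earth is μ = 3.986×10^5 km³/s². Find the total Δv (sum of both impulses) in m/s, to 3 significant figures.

Semi-major axis of the transfer orbit: a_t = (7400 + 57800)/2 = 32600 km.
At r₁ the circular-orbit speed is v₁ = √(μ/r₁) = 7.3393 km/s.
On the transfer ellipse at r₁, vis-viva equation gives v_p = √[μ(2/r₁ − 1/a_t)] = 9.7726 km/s.
First burn Δv₁ = |v_p − v₁| = 2.433 km/s.
At r₂, v₂ = √(μ/r₂) = 2.626 km/s.
Transfer-orbit speed at r₂: v_a = √[μ(2/r₂ − 1/a_t)] = 1.251 km/s.
Second burn Δv₂ = |v₂ − v_a| = 1.375 km/s.
Total Δv = Δv₁ + Δv₂ = 3.808 km/s.

Δv = 3810 m/s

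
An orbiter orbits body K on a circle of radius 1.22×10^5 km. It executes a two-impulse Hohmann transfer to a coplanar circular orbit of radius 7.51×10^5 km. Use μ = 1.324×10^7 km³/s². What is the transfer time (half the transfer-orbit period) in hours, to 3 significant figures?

The Hohmann ellipse has a_t = (r₁ + r₂)/2 = 4.365×10^5 km.
Half the transfer-orbit period gives t = π√(a_t³/μ) = 2.490×10^5 s.
Converting: 2.490×10^5 s ÷ 3600 s/hour = 69.2 hours.

t = 69.2 hours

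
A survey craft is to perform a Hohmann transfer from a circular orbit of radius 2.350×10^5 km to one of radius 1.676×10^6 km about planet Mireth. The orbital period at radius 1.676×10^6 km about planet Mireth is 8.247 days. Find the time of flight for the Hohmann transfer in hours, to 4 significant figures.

t = 42.60 hours

From Kepler's third law T² = 4π²r³/μ at r = 1.676×10^6 km, T = 8.247 days = 8.247 × 86400 s = 7.125408×10^5 s: μ = 4π²r³/T² = 3.66068×10^8 km³/s².
Semi-major axis of the transfer orbit: a_t = (2.350×10^5 + 1.676×10^6)/2 = 9.555×10^5 km.
By Kepler's third law the transfer-orbit period is T = 2π√(a_t³/μ), so t = T/2 = 1.5336×10^5 s.
Converting: 1.5336×10^5 s ÷ 3600 s/hour = 42.60 hours.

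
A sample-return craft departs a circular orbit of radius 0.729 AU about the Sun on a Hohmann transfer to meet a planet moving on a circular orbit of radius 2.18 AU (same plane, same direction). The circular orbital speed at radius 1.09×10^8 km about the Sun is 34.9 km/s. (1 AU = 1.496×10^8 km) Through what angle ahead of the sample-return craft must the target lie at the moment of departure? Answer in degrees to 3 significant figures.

From the circular-orbit relation v² = μ/r at r = 1.09×10^8 km: μ = v²r = (34.9)² × 1.09×10^8 = 1.32763×10^11 km³/s².
In km: r₁ = 0.729 × 1.496×10^8 = 1.090584×10^8 km; r₂ = 2.18 × 1.496×10^8 = 3.26128×10^8 km.
The Hohmann ellipse has a_t = (r₁ + r₂)/2 = 2.175932×10^8 km.
The half-period of the transfer ellipse is t = π√(a_t³/μ) = 2.7674×10^7 s.
Target angular speed ω₂ = √(μ/r₂³) = 6.1867×10^-8 rad/s.
Angle swept by the target during transfer: ω₂·t = 1.7121 rad = 98.10°.
The sample-return craft traverses 180° on the transfer ellipse, so the target must lead by 180° − 98.10° = 81.9°.

φ = 81.9°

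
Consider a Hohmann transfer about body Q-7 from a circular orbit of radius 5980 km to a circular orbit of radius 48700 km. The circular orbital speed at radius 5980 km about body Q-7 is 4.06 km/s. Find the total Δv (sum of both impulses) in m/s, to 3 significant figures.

Δv = 2120 m/s

From the circular-orbit relation v² = μ/r at r = 5980 km: μ = v²r = (4.06)² × 5980 = 98571.9 km³/s².
Transfer-ellipse semi-major axis a_t = (r₁ + r₂)/2 = (5980 + 48700)/2 = 27340 km.
At r₁ the circular-orbit speed is v₁ = √(μ/r₁) = 4.060 km/s.
On the transfer ellipse at r₁, vis-viva gives v_p = √[μ(2/r₁ − 1/a_t)] = 5.419 km/s.
First burn Δv₁ = |v_p − v₁| = 1.359 km/s.
At r₂, v₂ = √(μ/r₂) = 1.4227 km/s.
Transfer-orbit speed at r₂: v_a = √[μ(2/r₂ − 1/a_t)] = 0.66537 km/s.
Second burn Δv₂ = |v₂ − v_a| = 0.7573 km/s.
Δv = Δv₁ + Δv₂ = 1.359 + 0.7573 = 2.116 km/s.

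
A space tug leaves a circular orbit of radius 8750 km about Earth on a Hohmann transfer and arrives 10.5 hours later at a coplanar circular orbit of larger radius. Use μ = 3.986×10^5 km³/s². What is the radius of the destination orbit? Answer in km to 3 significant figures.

r₂ = 68500 km

Transfer time t = 10.5 hours = 37800 s, and t = π√(a_t³/μ).
So a_t = (μ t²/π²)^(1/3) = (3.986×10^5 × (37800)² / π²)^(1/3) = 38643 km.
Since a_t = (r₁ + r₂)/2, r₂ = 2a_t − r₁ = 2×38643 − 8750 = 68536 km.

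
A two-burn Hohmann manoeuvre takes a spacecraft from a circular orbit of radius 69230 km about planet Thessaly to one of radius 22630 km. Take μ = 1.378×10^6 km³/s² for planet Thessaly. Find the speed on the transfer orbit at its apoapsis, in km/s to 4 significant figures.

The Hohmann ellipse has a_t = (r₁ + r₂)/2 = 45930 km.
The apoapsis of the transfer ellipse is at r = 69230 km.
From the vis-viva equation, v = √[μ(2/r − 1/a_t)] = 3.132 km/s.

v = 3.132 km/s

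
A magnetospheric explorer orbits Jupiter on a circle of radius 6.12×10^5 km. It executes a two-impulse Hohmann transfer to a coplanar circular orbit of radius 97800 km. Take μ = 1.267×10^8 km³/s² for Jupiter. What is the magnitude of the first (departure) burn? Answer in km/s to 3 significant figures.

Δv₁ = 6.84 km/s

Transfer-ellipse semi-major axis a_t = (r₁ + r₂)/2 = (6.120×10^5 + 97800)/2 = 3.549×10^5 km.
Circular speed at r = 6.120×10^5 km: v_c = √(μ/r) = 14.388 km/s.
Vis-viva on the transfer ellipse at r = 6.120×10^5 km gives v_t = √[μ(2/r − 1/a_t)] = 7.5532 km/s.
Δv₁ = |v_t − v_c| = |7.5532 − 14.388| = 6.835 km/s.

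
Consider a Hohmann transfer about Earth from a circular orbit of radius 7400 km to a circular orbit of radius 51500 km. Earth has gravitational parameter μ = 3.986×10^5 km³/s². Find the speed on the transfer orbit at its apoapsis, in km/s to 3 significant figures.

The Hohmann ellipse has a_t = (r₁ + r₂)/2 = 29450 km.
The apoapsis of the transfer ellipse is at r = 51500 km.
Applying v² = μ(2/r − 1/a_t): v = 1.395 km/s.

v = 1.39 km/s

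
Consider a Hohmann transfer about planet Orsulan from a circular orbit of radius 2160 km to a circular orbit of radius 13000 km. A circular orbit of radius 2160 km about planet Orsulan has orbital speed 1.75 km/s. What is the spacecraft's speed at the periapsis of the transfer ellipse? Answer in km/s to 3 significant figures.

From the circular-orbit relation v² = μ/r at r = 2160 km: μ = v²r = (1.75)² × 2160 = 6615.00 km³/s².
The Hohmann ellipse has a_t = (r₁ + r₂)/2 = 7580 km.
The periapsis of the transfer ellipse is at r = 2160 km.
From the vis-viva equation, v = √[μ(2/r − 1/a_t)] = 2.292 km/s.

v = 2.29 km/s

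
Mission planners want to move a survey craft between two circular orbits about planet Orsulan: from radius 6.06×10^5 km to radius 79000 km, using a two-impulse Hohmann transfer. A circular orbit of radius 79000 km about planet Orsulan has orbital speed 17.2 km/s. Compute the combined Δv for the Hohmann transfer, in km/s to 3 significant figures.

Δv = 8.91 km/s

From the circular-orbit relation v² = μ/r at r = 79000 km: μ = v²r = (17.2)² × 79000 = 2.33714×10^7 km³/s².
The Hohmann ellipse has a_t = (r₁ + r₂)/2 = 3.425×10^5 km.
At r₁ the circular-orbit speed is v₁ = √(μ/r₁) = 6.2102 km/s.
Transfer-orbit speed at r₁ (vis-viva): v_a = √[μ(2/r₁ − 1/a_t)] = 2.9826 km/s.
First burn Δv₁ = |v_a − v₁| = 3.228 km/s.
At r₂, v₂ = √(μ/r₂) = 17.200 km/s.
Transfer-orbit speed at r₂: v_p = √[μ(2/r₂ − 1/a_t)] = 22.879 km/s.
Second burn Δv₂ = |v₂ − v_p| = 5.679 km/s.
Δv = Δv₁ + Δv₂ = 3.228 + 5.679 = 8.907 km/s.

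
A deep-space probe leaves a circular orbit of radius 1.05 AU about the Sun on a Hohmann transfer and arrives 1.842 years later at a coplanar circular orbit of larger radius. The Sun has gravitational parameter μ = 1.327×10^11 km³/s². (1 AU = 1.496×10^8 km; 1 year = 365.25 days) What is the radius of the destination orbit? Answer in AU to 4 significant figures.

r₂ = 3.720 AU

In km: r₁ = 1.05 × 1.496×10^8 = 1.5708×10^8 km.
Transfer time t = 1.842 years × 365.25 × 86400 s = 5.81290992×10^7 s, and t = π√(a_t³/μ).
So a_t = (μ t²/π²)^(1/3) = (1.327×10^11 × (5.81290992×10^7)² / π²)^(1/3) = 3.5682×10^8 km.
Since a_t = (r₁ + r₂)/2, r₂ = 2a_t − r₁ = 2×3.5682×10^8 − 1.5708×10^8 = 5.5656×10^8 km.
In AU: r₂ = 5.5656×10^8 / 1.496×10^8 = 3.720 AU.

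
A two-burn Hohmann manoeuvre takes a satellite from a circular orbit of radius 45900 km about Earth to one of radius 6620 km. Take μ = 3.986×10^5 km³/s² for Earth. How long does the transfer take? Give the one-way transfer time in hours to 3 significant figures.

Transfer-ellipse semi-major axis a_t = (r₁ + r₂)/2 = (45900 + 6620)/2 = 26260 km.
Transfer time t = π√(a_t³/μ) = π√((26260)³ / 3.986×10^5) = 21170 s.
Converting: 21170 s ÷ 3600 s/hour = 5.88 hours.

t = 5.88 hours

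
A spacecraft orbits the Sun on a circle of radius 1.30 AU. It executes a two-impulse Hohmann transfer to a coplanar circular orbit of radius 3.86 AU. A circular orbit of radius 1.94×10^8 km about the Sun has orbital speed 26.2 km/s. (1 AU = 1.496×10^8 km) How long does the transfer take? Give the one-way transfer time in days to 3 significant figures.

From the circular-orbit relation v² = μ/r at r = 1.94×10^8 km: μ = v²r = (26.2)² × 1.94×10^8 = 1.33169×10^11 km³/s².
In km: r₁ = 1.30 × 1.496×10^8 = 1.9448×10^8 km; r₂ = 3.86 × 1.496×10^8 = 5.77456×10^8 km.
Transfer-ellipse semi-major axis a_t = (r₁ + r₂)/2 = (1.9448×10^8 + 5.77456×10^8)/2 = 3.85968×10^8 km.
By Kepler's third law the transfer-orbit period is T = 2π√(a_t³/μ), so t = T/2 = 6.528×10^7 s.
Converting: 6.528×10^7 s ÷ 86400 s/day = 756 days.

t = 756 days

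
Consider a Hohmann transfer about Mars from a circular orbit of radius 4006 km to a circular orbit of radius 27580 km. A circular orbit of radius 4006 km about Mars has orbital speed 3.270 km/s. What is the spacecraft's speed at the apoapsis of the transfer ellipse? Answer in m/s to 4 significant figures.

From the circular-orbit relation v² = μ/r at r = 4006 km: μ = v²r = (3.270)² × 4006 = 42835.8 km³/s².
Transfer-ellipse semi-major axis a_t = (r₁ + r₂)/2 = (4006 + 27580)/2 = 15793 km.
The apoapsis of the transfer ellipse is at r = 27580 km.
Applying v² = μ(2/r − 1/a_t): v = 0.6277 km/s.

v = 627.7 m/s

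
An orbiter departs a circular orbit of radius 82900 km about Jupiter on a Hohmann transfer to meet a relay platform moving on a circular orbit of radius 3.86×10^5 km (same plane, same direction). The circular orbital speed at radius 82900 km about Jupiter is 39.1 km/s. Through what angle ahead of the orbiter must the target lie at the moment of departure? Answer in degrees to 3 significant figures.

φ = 94.8°

From the circular-orbit relation v² = μ/r at r = 82900 km: μ = v²r = (39.1)² × 82900 = 1.26738×10^8 km³/s².
The Hohmann ellipse has a_t = (r₁ + r₂)/2 = 2.3445×10^5 km.
The half-period of the transfer ellipse is t = π√(a_t³/μ) = 31679 s.
The target's mean motion on its circular orbit is ω₂ = √(μ/r₂³) = 4.6943×10^-5 rad/s.
Angle swept by the target during transfer: ω₂·t = 1.48711 rad = 85.21°.
Arrival is 180° from departure on the ellipse, so φ = 180° − 85.21° = 94.8°.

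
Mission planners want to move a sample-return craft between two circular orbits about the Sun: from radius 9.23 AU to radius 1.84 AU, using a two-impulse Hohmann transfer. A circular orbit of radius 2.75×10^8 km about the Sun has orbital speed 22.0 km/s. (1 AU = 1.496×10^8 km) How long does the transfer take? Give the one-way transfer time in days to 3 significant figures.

t = 2370 days

From the circular-orbit relation v² = μ/r at r = 2.75×10^8 km: μ = v²r = (22.0)² × 2.75×10^8 = 1.33100×10^11 km³/s².
In km: r₁ = 9.23 × 1.496×10^8 = 1.380808×10^9 km; r₂ = 1.84 × 1.496×10^8 = 2.75264×10^8 km.
The Hohmann ellipse has a_t = (r₁ + r₂)/2 = 8.28036×10^8 km.
Transfer time t = π√(a_t³/μ) = π√((8.28036×10^8)³ / 1.33100×10^11) = 2.0518×10^8 s.
Converting: 2.0518×10^8 s ÷ 86400 s/day = 2370 days.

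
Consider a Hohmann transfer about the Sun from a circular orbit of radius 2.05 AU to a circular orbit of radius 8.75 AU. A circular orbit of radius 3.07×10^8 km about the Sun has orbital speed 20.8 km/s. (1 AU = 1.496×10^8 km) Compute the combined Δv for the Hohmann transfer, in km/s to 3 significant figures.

Δv = 9.55 km/s

From the circular-orbit relation v² = μ/r at r = 3.07×10^8 km: μ = v²r = (20.8)² × 3.07×10^8 = 1.32820×10^11 km³/s².
In km: r₁ = 2.05 × 1.496×10^8 = 3.0668×10^8 km; r₂ = 8.75 × 1.496×10^8 = 1.309×10^9 km.
The Hohmann ellipse has a_t = (r₁ + r₂)/2 = 8.0784×10^8 km.
Circular speed at r₁: v₁ = √(μ/r₁) = √(1.32820×10^11/3.0668×10^8) = 20.81 km/s.
Transfer-orbit speed at r₁ (vis-viva equation): v_p = √[μ(2/r₁ − 1/a_t)] = 26.49 km/s.
First burn Δv₁ = |v_p − v₁| = 5.680 km/s.
Circular speed at r₂: v₂ = √(μ/r₂) = 10.073 km/s.
Transfer-orbit speed at r₂: v_a = √[μ(2/r₂ − 1/a_t)] = 6.2064 km/s.
Second burn Δv₂ = |v₂ − v_a| = 3.867 km/s.
Δv = Δv₁ + Δv₂ = 5.680 + 3.867 = 9.547 km/s.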